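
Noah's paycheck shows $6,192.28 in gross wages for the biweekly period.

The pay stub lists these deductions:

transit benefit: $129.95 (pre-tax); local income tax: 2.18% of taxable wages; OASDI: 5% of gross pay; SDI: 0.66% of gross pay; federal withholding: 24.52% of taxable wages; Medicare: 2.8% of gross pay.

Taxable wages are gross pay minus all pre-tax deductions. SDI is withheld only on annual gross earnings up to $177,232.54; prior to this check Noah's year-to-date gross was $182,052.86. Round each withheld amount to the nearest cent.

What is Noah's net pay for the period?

Transit benefit: $129.95
Taxable wages = $6,192.28 − $129.95 = $6,062.33
Local income tax: $6,062.33 × 0.0218 = $132.16
Federal withholding: $6,062.33 × 0.2452 = $1,486.48
Medicare: $6,192.28 × 0.028 = $173.38
OASDI: $6,192.28 × 0.05 = $309.61
SDI: annual cap $177,232.54 already reached (YTD $182,052.86), so $0.00
Total deductions = $129.95 + $132.16 + $1,486.48 + $173.38 + $309.61 + $0.00 = $2,231.58
Net pay = $6,192.28 − $2,231.58 = $3,960.70

$3,960.70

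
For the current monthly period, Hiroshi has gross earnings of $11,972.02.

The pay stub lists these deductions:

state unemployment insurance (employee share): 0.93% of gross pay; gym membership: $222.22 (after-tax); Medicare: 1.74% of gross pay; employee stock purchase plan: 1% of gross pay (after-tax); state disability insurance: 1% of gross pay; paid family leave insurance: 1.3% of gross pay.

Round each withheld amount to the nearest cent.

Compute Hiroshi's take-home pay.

Medicare: $11,972.02 × 0.0174 = $208.31
State disability insurance: $11,972.02 × 0.01 = $119.72
State unemployment insurance (employee share): $11,972.02 × 0.0093 = $111.34
Paid family leave insurance: $11,972.02 × 0.013 = $155.64
Employee stock purchase plan: $11,972.02 × 0.01 = $119.72
Gym membership: $222.22
Total deductions = $208.31 + $119.72 + $111.34 + $155.64 + $119.72 + $222.22 = $936.95
Net pay = $11,972.02 − $936.95 = $11,035.07

$11,035.07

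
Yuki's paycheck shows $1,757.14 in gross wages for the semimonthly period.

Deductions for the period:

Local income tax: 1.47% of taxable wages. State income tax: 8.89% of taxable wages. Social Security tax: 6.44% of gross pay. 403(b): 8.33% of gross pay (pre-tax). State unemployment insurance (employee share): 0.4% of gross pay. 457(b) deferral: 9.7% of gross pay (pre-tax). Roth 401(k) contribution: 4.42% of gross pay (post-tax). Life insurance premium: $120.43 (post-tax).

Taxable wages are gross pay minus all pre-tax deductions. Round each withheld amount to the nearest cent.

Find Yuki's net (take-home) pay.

$972.82

403(b): $1,757.14 × 0.0833 = $146.37
457(b) deferral: $1,757.14 × 0.097 = $170.44
Pre-tax total = $146.37 + $170.44 = $316.81
Taxable wages = $1,757.14 − $316.81 = $1,440.33
State income tax: $1,440.33 × 0.0889 = $128.05
Local income tax: $1,440.33 × 0.0147 = $21.17
State unemployment insurance (employee share): $1,757.14 × 0.004 = $7.03
Social Security tax: $1,757.14 × 0.0644 = $113.16
Life insurance premium: $120.43
Roth 401(k) contribution: $1,757.14 × 0.0442 = $77.67
Total deductions = $146.37 + $170.44 + $128.05 + $21.17 + $7.03 + $113.16 + $120.43 + $77.67 = $784.32
Net pay = $1,757.14 − $784.32 = $972.82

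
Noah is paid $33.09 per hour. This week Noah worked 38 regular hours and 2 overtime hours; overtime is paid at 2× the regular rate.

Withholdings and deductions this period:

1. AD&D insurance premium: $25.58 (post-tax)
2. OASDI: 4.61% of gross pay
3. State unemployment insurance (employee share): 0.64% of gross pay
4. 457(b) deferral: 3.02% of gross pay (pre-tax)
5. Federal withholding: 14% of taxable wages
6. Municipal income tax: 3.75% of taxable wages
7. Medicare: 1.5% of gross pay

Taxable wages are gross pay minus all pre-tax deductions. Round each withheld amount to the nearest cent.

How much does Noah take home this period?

Regular pay: 38 × $33.09 = $1,257.42
Overtime pay: 2 × $33.09 × 2 = $132.36
Gross pay = $1,257.42 + $132.36 = $1,389.78
457(b) deferral: $1,389.78 × 0.0302 = $41.97
Taxable wages = $1,389.78 − $41.97 = $1,347.81
Federal withholding: $1,347.81 × 0.14 = $188.69
Municipal income tax: $1,347.81 × 0.0375 = $50.54
OASDI: $1,389.78 × 0.0461 = $64.07
Medicare: $1,389.78 × 0.015 = $20.85
State unemployment insurance (employee share): $1,389.78 × 0.0064 = $8.89
AD&D insurance premium: $25.58
Total deductions = $41.97 + $188.69 + $50.54 + $64.07 + $20.85 + $8.89 + $25.58 = $400.59
Net pay = $1,389.78 − $400.59 = $989.19

$989.19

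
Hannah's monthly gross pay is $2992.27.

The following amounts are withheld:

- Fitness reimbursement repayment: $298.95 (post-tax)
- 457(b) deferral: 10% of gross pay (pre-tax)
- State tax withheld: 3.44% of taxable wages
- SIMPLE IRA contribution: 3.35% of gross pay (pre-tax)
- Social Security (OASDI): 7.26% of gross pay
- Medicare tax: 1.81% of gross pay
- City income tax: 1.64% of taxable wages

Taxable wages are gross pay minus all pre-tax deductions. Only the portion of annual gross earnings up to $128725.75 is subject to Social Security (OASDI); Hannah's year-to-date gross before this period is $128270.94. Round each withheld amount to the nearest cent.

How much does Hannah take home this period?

$2074.96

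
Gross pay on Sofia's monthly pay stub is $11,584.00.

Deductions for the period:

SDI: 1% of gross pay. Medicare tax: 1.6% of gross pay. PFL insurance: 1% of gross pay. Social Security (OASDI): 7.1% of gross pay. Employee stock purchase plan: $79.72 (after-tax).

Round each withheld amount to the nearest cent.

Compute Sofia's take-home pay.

PFL insurance: $11,584.00 × 0.01 = $115.84
Medicare tax: $11,584.00 × 0.016 = $185.34
Social Security (OASDI): $11,584.00 × 0.071 = $822.46
SDI: $11,584.00 × 0.01 = $115.84
Employee stock purchase plan: $79.72
Total deductions = $115.84 + $185.34 + $822.46 + $115.84 + $79.72 = $1,319.20
Net pay = $11,584.00 − $1,319.20 = $10,264.80

$10,264.80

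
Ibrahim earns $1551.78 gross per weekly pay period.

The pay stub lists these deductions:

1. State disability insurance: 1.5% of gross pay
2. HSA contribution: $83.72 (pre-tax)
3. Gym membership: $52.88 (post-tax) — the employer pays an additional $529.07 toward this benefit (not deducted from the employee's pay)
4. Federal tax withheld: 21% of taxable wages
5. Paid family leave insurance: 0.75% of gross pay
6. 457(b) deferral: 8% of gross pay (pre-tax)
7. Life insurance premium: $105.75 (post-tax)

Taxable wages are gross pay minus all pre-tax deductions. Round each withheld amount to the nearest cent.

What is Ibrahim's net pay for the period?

457(b) deferral: $1551.78 × 0.08 = $124.14
HSA contribution: $83.72
Pre-tax total = $124.14 + $83.72 = $207.86
Taxable wages = $1551.78 − $207.86 = $1343.92
Federal tax withheld: $1343.92 × 0.21 = $282.22
State disability insurance: $1551.78 × 0.015 = $23.28
Paid family leave insurance: $1551.78 × 0.0075 = $11.64
Gym membership: $52.88
Life insurance premium: $105.75
(Employer's $529.07 toward gym membership is not withheld from the employee.)
Total deductions = $124.14 + $83.72 + $282.22 + $23.28 + $11.64 + $52.88 + $105.75 = $683.63
Net pay = $1551.78 − $683.63 = $868.15

$868.15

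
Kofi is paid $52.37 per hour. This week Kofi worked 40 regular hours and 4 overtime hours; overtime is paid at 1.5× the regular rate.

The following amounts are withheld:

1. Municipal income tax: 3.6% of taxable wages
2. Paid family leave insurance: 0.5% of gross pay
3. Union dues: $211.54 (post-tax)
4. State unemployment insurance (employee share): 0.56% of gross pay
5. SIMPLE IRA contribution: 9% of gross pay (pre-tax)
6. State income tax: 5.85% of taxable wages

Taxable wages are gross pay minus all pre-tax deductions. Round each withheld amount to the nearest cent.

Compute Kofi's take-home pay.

Regular pay: 40 × $52.37 = $2,094.80
Overtime pay: 4 × $52.37 × 1.5 = $314.22
Gross pay = $2,094.80 + $314.22 = $2,409.02
SIMPLE IRA contribution: $2,409.02 × 0.09 = $216.81
Taxable wages = $2,409.02 − $216.81 = $2,192.21
State income tax: $2,192.21 × 0.0585 = $128.24
Municipal income tax: $2,192.21 × 0.036 = $78.92
Paid family leave insurance: $2,409.02 × 0.005 = $12.05
State unemployment insurance (employee share): $2,409.02 × 0.0056 = $13.49
Union dues: $211.54
Total deductions = $216.81 + $128.24 + $78.92 + $12.05 + $13.49 + $211.54 = $661.05
Net pay = $2,409.02 − $661.05 = $1,747.97

$1,747.97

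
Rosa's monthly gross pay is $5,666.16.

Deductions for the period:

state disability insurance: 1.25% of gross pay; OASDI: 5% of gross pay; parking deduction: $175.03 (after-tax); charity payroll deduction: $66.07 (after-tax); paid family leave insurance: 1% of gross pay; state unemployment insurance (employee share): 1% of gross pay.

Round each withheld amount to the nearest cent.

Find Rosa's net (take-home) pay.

$4,957.60

State unemployment insurance (employee share): $5,666.16 × 0.01 = $56.66
Paid family leave insurance: $5,666.16 × 0.01 = $56.66
State disability insurance: $5,666.16 × 0.0125 = $70.83
OASDI: $5,666.16 × 0.05 = $283.31
Charity payroll deduction: $66.07
Parking deduction: $175.03
Total deductions = $56.66 + $56.66 + $70.83 + $283.31 + $66.07 + $175.03 = $708.56
Net pay = $5,666.16 − $708.56 = $4,957.60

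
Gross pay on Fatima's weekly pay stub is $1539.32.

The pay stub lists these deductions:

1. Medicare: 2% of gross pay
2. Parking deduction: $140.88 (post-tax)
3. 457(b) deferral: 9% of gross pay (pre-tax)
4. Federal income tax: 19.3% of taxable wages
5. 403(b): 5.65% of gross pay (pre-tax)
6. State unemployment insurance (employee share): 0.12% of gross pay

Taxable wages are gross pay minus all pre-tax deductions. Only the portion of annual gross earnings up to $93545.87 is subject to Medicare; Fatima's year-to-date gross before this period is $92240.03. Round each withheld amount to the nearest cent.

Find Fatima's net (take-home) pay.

403(b): $1539.32 × 0.0565 = $86.97
457(b) deferral: $1539.32 × 0.09 = $138.54
Pre-tax total = $86.97 + $138.54 = $225.51
Taxable wages = $1539.32 − $225.51 = $1313.81
Federal income tax: $1313.81 × 0.193 = $253.57
Medicare: only $93545.87 − $92240.03 = $1305.84 of this check is subject → $1305.84 × 0.02 = $26.12
State unemployment insurance (employee share): $1539.32 × 0.0012 = $1.85
Parking deduction: $140.88
Total deductions = $86.97 + $138.54 + $253.57 + $26.12 + $1.85 + $140.88 = $647.93
Net pay = $1539.32 − $647.93 = $891.39

$891.39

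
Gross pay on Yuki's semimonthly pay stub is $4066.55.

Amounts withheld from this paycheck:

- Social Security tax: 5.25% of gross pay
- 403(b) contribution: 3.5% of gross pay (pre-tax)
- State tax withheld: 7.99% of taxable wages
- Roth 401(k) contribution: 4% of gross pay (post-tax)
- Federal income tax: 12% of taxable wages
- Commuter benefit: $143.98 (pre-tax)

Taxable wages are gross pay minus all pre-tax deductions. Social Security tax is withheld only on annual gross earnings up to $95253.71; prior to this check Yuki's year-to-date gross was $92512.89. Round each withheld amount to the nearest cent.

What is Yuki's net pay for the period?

Commuter benefit: $143.98
403(b) contribution: $4066.55 × 0.035 = $142.33
Pre-tax total = $143.98 + $142.33 = $286.31
Taxable wages = $4066.55 − $286.31 = $3780.24
Federal income tax: $3780.24 × 0.12 = $453.63
State tax withheld: $3780.24 × 0.0799 = $302.04
Social Security tax: only $95253.71 − $92512.89 = $2740.82 of this check is subject → $2740.82 × 0.0525 = $143.89
Roth 401(k) contribution: $4066.55 × 0.04 = $162.66
Total deductions = $143.98 + $142.33 + $453.63 + $302.04 + $143.89 + $162.66 = $1348.53
Net pay = $4066.55 − $1348.53 = $2718.02

$2718.02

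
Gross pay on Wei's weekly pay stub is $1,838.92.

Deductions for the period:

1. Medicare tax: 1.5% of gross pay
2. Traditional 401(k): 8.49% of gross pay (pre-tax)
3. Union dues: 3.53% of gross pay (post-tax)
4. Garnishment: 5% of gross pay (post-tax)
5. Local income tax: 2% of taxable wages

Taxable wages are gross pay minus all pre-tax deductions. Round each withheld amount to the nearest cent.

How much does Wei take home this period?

$1,464.70

Traditional 401(k): $1,838.92 × 0.0849 = $156.12
Taxable wages = $1,838.92 − $156.12 = $1,682.80
Local income tax: $1,682.80 × 0.02 = $33.66
Medicare tax: $1,838.92 × 0.015 = $27.58
Union dues: $1,838.92 × 0.0353 = $64.91
Garnishment: $1,838.92 × 0.05 = $91.95
Total deductions = $156.12 + $33.66 + $27.58 + $64.91 + $91.95 = $374.22
Net pay = $1,838.92 − $374.22 = $1,464.70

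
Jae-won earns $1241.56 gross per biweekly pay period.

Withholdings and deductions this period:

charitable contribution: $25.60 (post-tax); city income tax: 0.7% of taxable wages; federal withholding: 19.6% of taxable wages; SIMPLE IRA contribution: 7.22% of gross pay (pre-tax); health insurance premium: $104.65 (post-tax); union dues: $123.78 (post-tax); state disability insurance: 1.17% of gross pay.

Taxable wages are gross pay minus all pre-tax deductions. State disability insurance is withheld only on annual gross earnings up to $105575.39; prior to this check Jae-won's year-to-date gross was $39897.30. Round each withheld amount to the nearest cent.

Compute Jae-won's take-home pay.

$649.52

SIMPLE IRA contribution: $1241.56 × 0.0722 = $89.64
Taxable wages = $1241.56 − $89.64 = $1151.92
Federal withholding: $1151.92 × 0.196 = $225.78
City income tax: $1151.92 × 0.007 = $8.06
State disability insurance: cap not yet reached, full $1241.56 is subject → $1241.56 × 0.0117 = $14.53
Health insurance premium: $104.65
Charitable contribution: $25.60
Union dues: $123.78
Total deductions = $89.64 + $225.78 + $8.06 + $14.53 + $104.65 + $25.60 + $123.78 = $592.04
Net pay = $1241.56 − $592.04 = $649.52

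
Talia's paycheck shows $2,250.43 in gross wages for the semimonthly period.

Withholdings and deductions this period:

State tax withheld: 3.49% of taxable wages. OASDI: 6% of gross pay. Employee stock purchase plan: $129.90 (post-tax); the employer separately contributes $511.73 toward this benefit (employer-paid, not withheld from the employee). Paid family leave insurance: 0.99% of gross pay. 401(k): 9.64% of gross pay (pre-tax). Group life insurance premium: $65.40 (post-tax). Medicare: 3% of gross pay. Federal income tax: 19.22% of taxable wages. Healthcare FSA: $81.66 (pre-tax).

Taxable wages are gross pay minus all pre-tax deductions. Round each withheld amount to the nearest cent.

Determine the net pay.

$1,088.45

401(k): $2,250.43 × 0.0964 = $216.94
Healthcare FSA: $81.66
Pre-tax total = $216.94 + $81.66 = $298.60
Taxable wages = $2,250.43 − $298.60 = $1,951.83
State tax withheld: $1,951.83 × 0.0349 = $68.12
Federal income tax: $1,951.83 × 0.1922 = $375.14
Paid family leave insurance: $2,250.43 × 0.0099 = $22.28
OASDI: $2,250.43 × 0.06 = $135.03
Medicare: $2,250.43 × 0.03 = $67.51
Employee stock purchase plan: $129.90
Group life insurance premium: $65.40
(Employer's $511.73 toward employee stock purchase plan is not withheld from the employee.)
Total deductions = $216.94 + $81.66 + $68.12 + $375.14 + $22.28 + $135.03 + $67.51 + $129.90 + $65.40 = $1,161.98
Net pay = $2,250.43 − $1,161.98 = $1,088.45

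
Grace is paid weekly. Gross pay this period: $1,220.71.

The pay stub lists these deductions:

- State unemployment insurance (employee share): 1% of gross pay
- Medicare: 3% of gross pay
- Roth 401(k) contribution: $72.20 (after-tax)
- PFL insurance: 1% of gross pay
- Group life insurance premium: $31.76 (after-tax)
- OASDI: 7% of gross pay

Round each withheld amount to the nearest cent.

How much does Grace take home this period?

PFL insurance: $1,220.71 × 0.01 = $12.21
State unemployment insurance (employee share): $1,220.71 × 0.01 = $12.21
OASDI: $1,220.71 × 0.07 = $85.45
Medicare: $1,220.71 × 0.03 = $36.62
Roth 401(k) contribution: $72.20
Group life insurance premium: $31.76
Total deductions = $12.21 + $12.21 + $85.45 + $36.62 + $72.20 + $31.76 = $250.45
Net pay = $1,220.71 − $250.45 = $970.26

$970.26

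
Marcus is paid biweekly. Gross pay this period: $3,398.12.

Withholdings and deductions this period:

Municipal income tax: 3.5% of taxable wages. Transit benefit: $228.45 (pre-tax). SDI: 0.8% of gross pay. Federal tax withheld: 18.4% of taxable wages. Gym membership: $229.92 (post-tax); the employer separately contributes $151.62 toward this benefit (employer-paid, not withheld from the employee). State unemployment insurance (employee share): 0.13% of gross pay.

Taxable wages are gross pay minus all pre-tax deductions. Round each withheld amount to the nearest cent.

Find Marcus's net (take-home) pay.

Transit benefit: $228.45
Taxable wages = $3,398.12 − $228.45 = $3,169.67
Municipal income tax: $3,169.67 × 0.035 = $110.94
Federal tax withheld: $3,169.67 × 0.184 = $583.22
State unemployment insurance (employee share): $3,398.12 × 0.0013 = $4.42
SDI: $3,398.12 × 0.008 = $27.18
Gym membership: $229.92
(Employer's $151.62 toward gym membership is not withheld from the employee.)
Total deductions = $228.45 + $110.94 + $583.22 + $4.42 + $27.18 + $229.92 = $1,184.13
Net pay = $3,398.12 − $1,184.13 = $2,213.99

$2,213.99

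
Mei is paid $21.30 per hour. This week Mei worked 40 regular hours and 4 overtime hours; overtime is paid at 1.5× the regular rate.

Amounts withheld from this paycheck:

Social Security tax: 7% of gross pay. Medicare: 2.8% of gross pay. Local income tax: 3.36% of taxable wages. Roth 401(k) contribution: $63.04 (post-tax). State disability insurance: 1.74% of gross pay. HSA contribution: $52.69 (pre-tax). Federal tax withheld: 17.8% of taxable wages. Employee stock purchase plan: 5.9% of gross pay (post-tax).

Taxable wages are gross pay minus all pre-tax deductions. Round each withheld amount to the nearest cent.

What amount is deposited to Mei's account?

$497.01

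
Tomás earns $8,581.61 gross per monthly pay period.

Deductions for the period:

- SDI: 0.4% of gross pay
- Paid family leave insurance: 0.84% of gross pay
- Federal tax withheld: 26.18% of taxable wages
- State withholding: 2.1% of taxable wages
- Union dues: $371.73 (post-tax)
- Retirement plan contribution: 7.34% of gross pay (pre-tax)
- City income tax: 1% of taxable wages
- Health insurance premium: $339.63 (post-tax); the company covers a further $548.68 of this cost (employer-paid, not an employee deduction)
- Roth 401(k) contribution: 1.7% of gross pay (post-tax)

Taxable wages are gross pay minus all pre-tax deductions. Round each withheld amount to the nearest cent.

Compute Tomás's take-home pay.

$4,659.78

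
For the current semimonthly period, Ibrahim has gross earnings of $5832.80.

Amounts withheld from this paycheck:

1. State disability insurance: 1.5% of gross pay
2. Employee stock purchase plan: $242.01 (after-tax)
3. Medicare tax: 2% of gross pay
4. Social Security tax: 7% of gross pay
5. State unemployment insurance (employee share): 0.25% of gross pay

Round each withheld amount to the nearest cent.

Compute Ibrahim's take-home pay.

$4963.76

State unemployment insurance (employee share): $5832.80 × 0.0025 = $14.58
Medicare tax: $5832.80 × 0.02 = $116.66
State disability insurance: $5832.80 × 0.015 = $87.49
Social Security tax: $5832.80 × 0.07 = $408.30
Employee stock purchase plan: $242.01
Total deductions = $14.58 + $116.66 + $87.49 + $408.30 + $242.01 = $869.04
Net pay = $5832.80 − $869.04 = $4963.76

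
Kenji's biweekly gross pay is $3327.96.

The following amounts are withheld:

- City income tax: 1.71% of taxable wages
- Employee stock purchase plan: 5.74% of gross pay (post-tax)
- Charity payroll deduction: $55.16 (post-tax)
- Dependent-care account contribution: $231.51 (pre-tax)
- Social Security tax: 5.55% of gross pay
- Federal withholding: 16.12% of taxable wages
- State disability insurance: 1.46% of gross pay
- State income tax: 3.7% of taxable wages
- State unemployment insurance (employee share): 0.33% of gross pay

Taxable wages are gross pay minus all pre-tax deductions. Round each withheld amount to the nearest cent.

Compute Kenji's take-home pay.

Dependent-care account contribution: $231.51
Taxable wages = $3327.96 − $231.51 = $3096.45
City income tax: $3096.45 × 0.0171 = $52.95
Federal withholding: $3096.45 × 0.1612 = $499.15
State income tax: $3096.45 × 0.037 = $114.57
State disability insurance: $3327.96 × 0.0146 = $48.59
State unemployment insurance (employee share): $3327.96 × 0.0033 = $10.98
Social Security tax: $3327.96 × 0.0555 = $184.70
Charity payroll deduction: $55.16
Employee stock purchase plan: $3327.96 × 0.0574 = $191.02
Total deductions = $231.51 + $52.95 + $499.15 + $114.57 + $48.59 + $10.98 + $184.70 + $55.16 + $191.02 = $1388.63
Net pay = $3327.96 − $1388.63 = $1939.33

$1939.33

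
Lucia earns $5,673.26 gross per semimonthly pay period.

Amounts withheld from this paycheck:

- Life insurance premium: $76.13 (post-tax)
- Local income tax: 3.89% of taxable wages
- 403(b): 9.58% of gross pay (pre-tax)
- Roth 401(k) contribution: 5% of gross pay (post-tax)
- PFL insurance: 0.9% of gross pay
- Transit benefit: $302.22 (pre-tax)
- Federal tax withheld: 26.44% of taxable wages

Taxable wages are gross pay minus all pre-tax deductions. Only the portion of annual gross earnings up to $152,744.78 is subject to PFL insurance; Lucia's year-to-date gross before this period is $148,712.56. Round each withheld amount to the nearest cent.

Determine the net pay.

403(b): $5,673.26 × 0.0958 = $543.50
Transit benefit: $302.22
Pre-tax total = $543.50 + $302.22 = $845.72
Taxable wages = $5,673.26 − $845.72 = $4,827.54
Local income tax: $4,827.54 × 0.0389 = $187.79
Federal tax withheld: $4,827.54 × 0.2644 = $1,276.40
PFL insurance: only $152,744.78 − $148,712.56 = $4,032.22 of this check is subject → $4,032.22 × 0.009 = $36.29
Roth 401(k) contribution: $5,673.26 × 0.05 = $283.66
Life insurance premium: $76.13
Total deductions = $543.50 + $302.22 + $187.79 + $1,276.40 + $36.29 + $283.66 + $76.13 = $2,705.99
Net pay = $5,673.26 − $2,705.99 = $2,967.27

$2,967.27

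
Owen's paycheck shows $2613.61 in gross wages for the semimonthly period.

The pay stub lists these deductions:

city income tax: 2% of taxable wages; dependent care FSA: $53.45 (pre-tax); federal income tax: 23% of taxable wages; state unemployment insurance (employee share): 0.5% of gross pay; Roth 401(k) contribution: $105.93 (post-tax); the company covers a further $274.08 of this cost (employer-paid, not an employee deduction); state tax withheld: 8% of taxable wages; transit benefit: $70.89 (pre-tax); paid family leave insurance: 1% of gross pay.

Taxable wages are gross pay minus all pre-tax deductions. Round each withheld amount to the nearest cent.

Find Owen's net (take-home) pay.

$1522.67

Dependent care FSA: $53.45
Transit benefit: $70.89
Pre-tax total = $53.45 + $70.89 = $124.34
Taxable wages = $2613.61 − $124.34 = $2489.27
State tax withheld: $2489.27 × 0.08 = $199.14
City income tax: $2489.27 × 0.02 = $49.79
Federal income tax: $2489.27 × 0.23 = $572.53
State unemployment insurance (employee share): $2613.61 × 0.005 = $13.07
Paid family leave insurance: $2613.61 × 0.01 = $26.14
Roth 401(k) contribution: $105.93
(Employer's $274.08 toward Roth 401(k) contribution is not withheld from the employee.)
Total deductions = $53.45 + $70.89 + $199.14 + $49.79 + $572.53 + $13.07 + $26.14 + $105.93 = $1090.94
Net pay = $2613.61 − $1090.94 = $1522.67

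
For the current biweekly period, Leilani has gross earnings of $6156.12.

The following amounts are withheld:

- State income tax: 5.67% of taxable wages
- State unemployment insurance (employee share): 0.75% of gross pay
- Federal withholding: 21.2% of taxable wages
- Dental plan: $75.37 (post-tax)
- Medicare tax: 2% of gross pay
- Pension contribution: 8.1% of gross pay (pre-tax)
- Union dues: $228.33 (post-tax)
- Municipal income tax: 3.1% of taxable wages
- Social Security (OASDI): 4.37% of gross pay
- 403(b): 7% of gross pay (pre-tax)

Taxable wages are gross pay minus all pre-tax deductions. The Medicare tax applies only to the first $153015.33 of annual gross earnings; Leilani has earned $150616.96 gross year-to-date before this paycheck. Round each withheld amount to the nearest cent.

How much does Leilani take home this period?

403(b): $6156.12 × 0.07 = $430.93
Pension contribution: $6156.12 × 0.081 = $498.65
Pre-tax total = $430.93 + $498.65 = $929.58
Taxable wages = $6156.12 − $929.58 = $5226.54
Federal withholding: $5226.54 × 0.212 = $1108.03
State income tax: $5226.54 × 0.0567 = $296.34
Municipal income tax: $5226.54 × 0.031 = $162.02
Social Security (OASDI): $6156.12 × 0.0437 = $269.02
Medicare tax: only $153015.33 − $150616.96 = $2398.37 of this check is subject → $2398.37 × 0.02 = $47.97
State unemployment insurance (employee share): $6156.12 × 0.0075 = $46.17
Union dues: $228.33
Dental plan: $75.37
Total deductions = $430.93 + $498.65 + $1108.03 + $296.34 + $162.02 + $269.02 + $47.97 + $46.17 + $228.33 + $75.37 = $3162.83
Net pay = $6156.12 − $3162.83 = $2993.29

$2993.29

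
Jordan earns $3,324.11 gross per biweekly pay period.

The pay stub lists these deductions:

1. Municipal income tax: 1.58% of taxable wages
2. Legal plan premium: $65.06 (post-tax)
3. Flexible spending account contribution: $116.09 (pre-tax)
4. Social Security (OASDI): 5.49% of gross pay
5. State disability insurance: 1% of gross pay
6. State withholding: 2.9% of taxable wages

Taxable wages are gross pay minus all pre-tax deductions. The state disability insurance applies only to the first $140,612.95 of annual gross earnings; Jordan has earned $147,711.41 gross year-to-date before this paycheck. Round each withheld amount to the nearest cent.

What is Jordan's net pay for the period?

$2,816.75

Flexible spending account contribution: $116.09
Taxable wages = $3,324.11 − $116.09 = $3,208.02
State withholding: $3,208.02 × 0.029 = $93.03
Municipal income tax: $3,208.02 × 0.0158 = $50.69
Social Security (OASDI): $3,324.11 × 0.0549 = $182.49
State disability insurance: annual cap $140,612.95 already reached (YTD $147,711.41), so $0.00
Legal plan premium: $65.06
Total deductions = $116.09 + $93.03 + $50.69 + $182.49 + $0.00 + $65.06 = $507.36
Net pay = $3,324.11 − $507.36 = $2,816.75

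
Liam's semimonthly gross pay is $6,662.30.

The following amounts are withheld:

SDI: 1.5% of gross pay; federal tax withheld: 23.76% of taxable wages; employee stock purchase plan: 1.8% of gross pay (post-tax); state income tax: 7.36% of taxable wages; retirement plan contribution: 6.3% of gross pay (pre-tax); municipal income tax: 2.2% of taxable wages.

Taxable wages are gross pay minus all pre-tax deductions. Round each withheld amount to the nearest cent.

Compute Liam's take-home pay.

$3,942.70

Retirement plan contribution: $6,662.30 × 0.063 = $419.72
Taxable wages = $6,662.30 − $419.72 = $6,242.58
State income tax: $6,242.58 × 0.0736 = $459.45
Municipal income tax: $6,242.58 × 0.022 = $137.34
Federal tax withheld: $6,242.58 × 0.2376 = $1,483.24
SDI: $6,662.30 × 0.015 = $99.93
Employee stock purchase plan: $6,662.30 × 0.018 = $119.92
Total deductions = $419.72 + $459.45 + $137.34 + $1,483.24 + $99.93 + $119.92 = $2,719.60
Net pay = $6,662.30 − $2,719.60 = $3,942.70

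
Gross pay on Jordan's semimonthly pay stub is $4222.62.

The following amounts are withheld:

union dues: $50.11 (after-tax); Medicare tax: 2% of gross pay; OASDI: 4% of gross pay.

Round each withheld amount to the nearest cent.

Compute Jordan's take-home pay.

$3919.16

Medicare tax: $4222.62 × 0.02 = $84.45
OASDI: $4222.62 × 0.04 = $168.90
Union dues: $50.11
Total deductions = $84.45 + $168.90 + $50.11 = $303.46
Net pay = $4222.62 − $303.46 = $3919.16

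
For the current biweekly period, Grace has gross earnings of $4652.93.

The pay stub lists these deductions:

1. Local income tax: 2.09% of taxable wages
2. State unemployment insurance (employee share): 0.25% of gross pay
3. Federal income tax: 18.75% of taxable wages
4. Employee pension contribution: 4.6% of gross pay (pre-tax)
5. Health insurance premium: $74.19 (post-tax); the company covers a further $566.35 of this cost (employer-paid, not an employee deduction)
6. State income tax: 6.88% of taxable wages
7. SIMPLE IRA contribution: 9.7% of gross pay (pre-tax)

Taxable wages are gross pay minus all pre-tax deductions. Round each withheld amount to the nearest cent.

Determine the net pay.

Employee pension contribution: $4652.93 × 0.046 = $214.03
SIMPLE IRA contribution: $4652.93 × 0.097 = $451.33
Pre-tax total = $214.03 + $451.33 = $665.36
Taxable wages = $4652.93 − $665.36 = $3987.57
Local income tax: $3987.57 × 0.0209 = $83.34
Federal income tax: $3987.57 × 0.1875 = $747.67
State income tax: $3987.57 × 0.0688 = $274.34
State unemployment insurance (employee share): $4652.93 × 0.0025 = $11.63
Health insurance premium: $74.19
(Employer's $566.35 toward health insurance premium is not withheld from the employee.)
Total deductions = $214.03 + $451.33 + $83.34 + $747.67 + $274.34 + $11.63 + $74.19 = $1856.53
Net pay = $4652.93 − $1856.53 = $2796.40

$2796.40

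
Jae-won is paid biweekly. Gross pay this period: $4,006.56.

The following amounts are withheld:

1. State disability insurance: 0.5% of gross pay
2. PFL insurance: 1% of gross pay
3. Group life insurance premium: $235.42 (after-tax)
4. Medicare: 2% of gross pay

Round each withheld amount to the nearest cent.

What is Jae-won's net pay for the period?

$3,630.91

State disability insurance: $4,006.56 × 0.005 = $20.03
PFL insurance: $4,006.56 × 0.01 = $40.07
Medicare: $4,006.56 × 0.02 = $80.13
Group life insurance premium: $235.42
Total deductions = $20.03 + $40.07 + $80.13 + $235.42 = $375.65
Net pay = $4,006.56 − $375.65 = $3,630.91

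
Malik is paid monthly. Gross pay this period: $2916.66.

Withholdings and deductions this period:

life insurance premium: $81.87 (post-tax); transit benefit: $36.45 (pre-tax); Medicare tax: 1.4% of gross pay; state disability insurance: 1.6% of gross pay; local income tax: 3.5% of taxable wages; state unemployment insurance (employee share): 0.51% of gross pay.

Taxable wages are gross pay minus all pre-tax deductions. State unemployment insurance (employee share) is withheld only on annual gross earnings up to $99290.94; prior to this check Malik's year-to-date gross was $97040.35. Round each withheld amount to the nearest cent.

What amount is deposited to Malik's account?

Transit benefit: $36.45
Taxable wages = $2916.66 − $36.45 = $2880.21
Local income tax: $2880.21 × 0.035 = $100.81
Medicare tax: $2916.66 × 0.014 = $40.83
State unemployment insurance (employee share): only $99290.94 − $97040.35 = $2250.59 of this check is subject → $2250.59 × 0.0051 = $11.48
State disability insurance: $2916.66 × 0.016 = $46.67
Life insurance premium: $81.87
Total deductions = $36.45 + $100.81 + $40.83 + $11.48 + $46.67 + $81.87 = $318.11
Net pay = $2916.66 − $318.11 = $2598.55

$2598.55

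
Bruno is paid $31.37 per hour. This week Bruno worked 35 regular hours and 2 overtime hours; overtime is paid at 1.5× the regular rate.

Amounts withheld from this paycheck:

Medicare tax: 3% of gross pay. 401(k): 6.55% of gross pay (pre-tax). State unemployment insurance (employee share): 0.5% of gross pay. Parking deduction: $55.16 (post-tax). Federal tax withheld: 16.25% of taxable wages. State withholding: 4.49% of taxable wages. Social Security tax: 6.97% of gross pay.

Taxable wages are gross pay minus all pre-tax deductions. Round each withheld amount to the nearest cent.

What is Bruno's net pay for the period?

$702.97

Regular pay: 35 × $31.37 = $1097.95
Overtime pay: 2 × $31.37 × 1.5 = $94.11
Gross pay = $1097.95 + $94.11 = $1192.06
401(k): $1192.06 × 0.0655 = $78.08
Taxable wages = $1192.06 − $78.08 = $1113.98
State withholding: $1113.98 × 0.0449 = $50.02
Federal tax withheld: $1113.98 × 0.1625 = $181.02
Medicare tax: $1192.06 × 0.03 = $35.76
State unemployment insurance (employee share): $1192.06 × 0.005 = $5.96
Social Security tax: $1192.06 × 0.0697 = $83.09
Parking deduction: $55.16
Total deductions = $78.08 + $50.02 + $181.02 + $35.76 + $5.96 + $83.09 + $55.16 = $489.09
Net pay = $1192.06 − $489.09 = $702.97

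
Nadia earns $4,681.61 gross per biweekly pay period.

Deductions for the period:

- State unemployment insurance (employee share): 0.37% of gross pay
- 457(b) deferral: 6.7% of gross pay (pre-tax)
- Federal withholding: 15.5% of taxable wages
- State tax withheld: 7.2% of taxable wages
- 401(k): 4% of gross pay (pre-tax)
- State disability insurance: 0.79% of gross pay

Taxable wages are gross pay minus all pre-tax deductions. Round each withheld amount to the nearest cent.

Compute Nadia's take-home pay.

$3,177.36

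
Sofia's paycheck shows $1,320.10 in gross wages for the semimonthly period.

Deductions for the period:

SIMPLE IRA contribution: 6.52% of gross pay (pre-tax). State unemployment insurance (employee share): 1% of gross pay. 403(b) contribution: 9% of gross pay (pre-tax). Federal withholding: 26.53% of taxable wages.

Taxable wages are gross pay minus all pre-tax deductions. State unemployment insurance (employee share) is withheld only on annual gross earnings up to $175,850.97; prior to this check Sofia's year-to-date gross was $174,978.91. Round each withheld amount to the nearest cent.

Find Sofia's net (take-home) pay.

SIMPLE IRA contribution: $1,320.10 × 0.0652 = $86.07
403(b) contribution: $1,320.10 × 0.09 = $118.81
Pre-tax total = $86.07 + $118.81 = $204.88
Taxable wages = $1,320.10 − $204.88 = $1,115.22
Federal withholding: $1,115.22 × 0.2653 = $295.87
State unemployment insurance (employee share): only $175,850.97 − $174,978.91 = $872.06 of this check is subject → $872.06 × 0.01 = $8.72
Total deductions = $86.07 + $118.81 + $295.87 + $8.72 = $509.47
Net pay = $1,320.10 − $509.47 = $810.63

$810.63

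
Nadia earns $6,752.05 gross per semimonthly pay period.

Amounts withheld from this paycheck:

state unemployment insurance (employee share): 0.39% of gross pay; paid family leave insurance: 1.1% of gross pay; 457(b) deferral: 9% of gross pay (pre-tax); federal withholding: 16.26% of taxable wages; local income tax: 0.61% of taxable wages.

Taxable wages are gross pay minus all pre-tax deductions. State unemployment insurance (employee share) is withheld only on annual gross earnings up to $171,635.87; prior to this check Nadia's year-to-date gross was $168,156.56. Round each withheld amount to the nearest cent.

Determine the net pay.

457(b) deferral: $6,752.05 × 0.09 = $607.68
Taxable wages = $6,752.05 − $607.68 = $6,144.37
Federal withholding: $6,144.37 × 0.1626 = $999.07
Local income tax: $6,144.37 × 0.0061 = $37.48
Paid family leave insurance: $6,752.05 × 0.011 = $74.27
State unemployment insurance (employee share): only $171,635.87 − $168,156.56 = $3,479.31 of this check is subject → $3,479.31 × 0.0039 = $13.57
Total deductions = $607.68 + $999.07 + $37.48 + $74.27 + $13.57 = $1,732.07
Net pay = $6,752.05 − $1,732.07 = $5,019.98

$5,019.98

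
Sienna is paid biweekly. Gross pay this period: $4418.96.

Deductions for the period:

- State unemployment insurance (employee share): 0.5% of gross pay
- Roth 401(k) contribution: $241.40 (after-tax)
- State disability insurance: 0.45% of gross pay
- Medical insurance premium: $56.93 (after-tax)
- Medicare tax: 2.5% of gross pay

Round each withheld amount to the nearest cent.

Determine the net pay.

$3968.18

Medicare tax: $4418.96 × 0.025 = $110.47
State unemployment insurance (employee share): $4418.96 × 0.005 = $22.09
State disability insurance: $4418.96 × 0.0045 = $19.89
Roth 401(k) contribution: $241.40
Medical insurance premium: $56.93
Total deductions = $110.47 + $22.09 + $19.89 + $241.40 + $56.93 = $450.78
Net pay = $4418.96 − $450.78 = $3968.18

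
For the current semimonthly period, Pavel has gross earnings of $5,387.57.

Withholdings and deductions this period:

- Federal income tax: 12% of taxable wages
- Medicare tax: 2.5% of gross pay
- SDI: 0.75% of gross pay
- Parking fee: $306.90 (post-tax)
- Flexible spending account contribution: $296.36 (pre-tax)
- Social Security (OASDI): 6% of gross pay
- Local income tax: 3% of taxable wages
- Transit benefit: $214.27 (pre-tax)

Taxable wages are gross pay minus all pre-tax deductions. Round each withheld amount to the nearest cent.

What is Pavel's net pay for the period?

Flexible spending account contribution: $296.36
Transit benefit: $214.27
Pre-tax total = $296.36 + $214.27 = $510.63
Taxable wages = $5,387.57 − $510.63 = $4,876.94
Federal income tax: $4,876.94 × 0.12 = $585.23
Local income tax: $4,876.94 × 0.03 = $146.31
Social Security (OASDI): $5,387.57 × 0.06 = $323.25
Medicare tax: $5,387.57 × 0.025 = $134.69
SDI: $5,387.57 × 0.0075 = $40.41
Parking fee: $306.90
Total deductions = $296.36 + $214.27 + $585.23 + $146.31 + $323.25 + $134.69 + $40.41 + $306.90 = $2,047.42
Net pay = $5,387.57 − $2,047.42 = $3,340.15

$3,340.15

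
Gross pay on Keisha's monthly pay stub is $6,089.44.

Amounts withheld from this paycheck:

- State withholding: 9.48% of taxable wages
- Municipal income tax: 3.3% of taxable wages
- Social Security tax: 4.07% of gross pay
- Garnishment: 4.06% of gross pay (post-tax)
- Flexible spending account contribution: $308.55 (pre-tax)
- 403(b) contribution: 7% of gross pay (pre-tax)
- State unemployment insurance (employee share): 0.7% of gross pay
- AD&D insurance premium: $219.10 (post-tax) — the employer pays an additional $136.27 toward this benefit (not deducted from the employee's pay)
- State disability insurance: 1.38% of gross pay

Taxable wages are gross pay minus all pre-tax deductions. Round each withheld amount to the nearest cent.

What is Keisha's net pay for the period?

Flexible spending account contribution: $308.55
403(b) contribution: $6,089.44 × 0.07 = $426.26
Pre-tax total = $308.55 + $426.26 = $734.81
Taxable wages = $6,089.44 − $734.81 = $5,354.63
Municipal income tax: $5,354.63 × 0.033 = $176.70
State withholding: $5,354.63 × 0.0948 = $507.62
Social Security tax: $6,089.44 × 0.0407 = $247.84
State disability insurance: $6,089.44 × 0.0138 = $84.03
State unemployment insurance (employee share): $6,089.44 × 0.007 = $42.63
Garnishment: $6,089.44 × 0.0406 = $247.23
AD&D insurance premium: $219.10
(Employer's $136.27 toward AD&D insurance premium is not withheld from the employee.)
Total deductions = $308.55 + $426.26 + $176.70 + $507.62 + $247.84 + $84.03 + $42.63 + $247.23 + $219.10 = $2,259.96
Net pay = $6,089.44 − $2,259.96 = $3,829.48

$3,829.48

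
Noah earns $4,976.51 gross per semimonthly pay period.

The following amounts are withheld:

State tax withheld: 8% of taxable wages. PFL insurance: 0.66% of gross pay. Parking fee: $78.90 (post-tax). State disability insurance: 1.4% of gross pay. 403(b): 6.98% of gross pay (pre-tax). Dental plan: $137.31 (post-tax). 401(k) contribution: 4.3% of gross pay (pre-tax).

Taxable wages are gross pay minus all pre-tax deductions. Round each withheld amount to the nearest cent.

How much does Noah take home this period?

$3,743.23

401(k) contribution: $4,976.51 × 0.043 = $213.99
403(b): $4,976.51 × 0.0698 = $347.36
Pre-tax total = $213.99 + $347.36 = $561.35
Taxable wages = $4,976.51 − $561.35 = $4,415.16
State tax withheld: $4,415.16 × 0.08 = $353.21
State disability insurance: $4,976.51 × 0.014 = $69.67
PFL insurance: $4,976.51 × 0.0066 = $32.84
Dental plan: $137.31
Parking fee: $78.90
Total deductions = $213.99 + $347.36 + $353.21 + $69.67 + $32.84 + $137.31 + $78.90 = $1,233.28
Net pay = $4,976.51 − $1,233.28 = $3,743.23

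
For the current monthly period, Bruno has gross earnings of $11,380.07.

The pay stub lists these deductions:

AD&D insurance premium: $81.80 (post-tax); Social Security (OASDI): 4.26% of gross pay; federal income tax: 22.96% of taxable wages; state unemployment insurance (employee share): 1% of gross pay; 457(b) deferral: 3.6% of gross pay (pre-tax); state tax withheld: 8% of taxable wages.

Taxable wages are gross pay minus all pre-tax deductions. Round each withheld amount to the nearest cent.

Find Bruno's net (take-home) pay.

457(b) deferral: $11,380.07 × 0.036 = $409.68
Taxable wages = $11,380.07 − $409.68 = $10,970.39
Federal income tax: $10,970.39 × 0.2296 = $2,518.80
State tax withheld: $10,970.39 × 0.08 = $877.63
Social Security (OASDI): $11,380.07 × 0.0426 = $484.79
State unemployment insurance (employee share): $11,380.07 × 0.01 = $113.80
AD&D insurance premium: $81.80
Total deductions = $409.68 + $2,518.80 + $877.63 + $484.79 + $113.80 + $81.80 = $4,486.50
Net pay = $11,380.07 − $4,486.50 = $6,893.57

$6,893.57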